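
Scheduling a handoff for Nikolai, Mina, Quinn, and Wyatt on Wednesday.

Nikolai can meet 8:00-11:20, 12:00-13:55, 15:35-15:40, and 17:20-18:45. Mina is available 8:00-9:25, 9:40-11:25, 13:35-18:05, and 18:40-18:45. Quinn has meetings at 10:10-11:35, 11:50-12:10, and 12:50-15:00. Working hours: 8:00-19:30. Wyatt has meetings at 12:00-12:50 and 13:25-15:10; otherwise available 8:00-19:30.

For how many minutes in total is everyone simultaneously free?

170 minutes

Quinn free within 08:00–19:30: 08:00–10:10, 11:35–11:50, 12:10–12:50, 15:00–19:30.
Wyatt free within 08:00–19:30: 08:00–12:00, 12:50–13:25, 15:10–19:30.
Nikolai ∩ Mina: 08:00–09:25, 09:40–11:20, 13:35–13:55, 15:35–15:40, 17:20–18:05, 18:40–18:45.
Nikolai ∩ Mina ∩ Quinn: 08:00–09:25, 09:40–10:10, 15:35–15:40, 17:20–18:05, 18:40–18:45.
Nikolai ∩ Mina ∩ Quinn ∩ Wyatt: 08:00–09:25, 09:40–10:10, 15:35–15:40, 17:20–18:05, 18:40–18:45.
Total common minutes: 85 + 30 + 5 + 45 + 5 = 170.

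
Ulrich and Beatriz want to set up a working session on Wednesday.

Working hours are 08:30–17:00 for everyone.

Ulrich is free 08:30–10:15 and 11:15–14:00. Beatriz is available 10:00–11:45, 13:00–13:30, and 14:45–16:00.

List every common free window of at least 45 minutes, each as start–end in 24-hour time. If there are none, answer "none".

Ulrich ∩ Beatriz: 10:00–10:15, 11:15–11:45, 13:00–13:30.
Windows ≥ 45 min: (none).

none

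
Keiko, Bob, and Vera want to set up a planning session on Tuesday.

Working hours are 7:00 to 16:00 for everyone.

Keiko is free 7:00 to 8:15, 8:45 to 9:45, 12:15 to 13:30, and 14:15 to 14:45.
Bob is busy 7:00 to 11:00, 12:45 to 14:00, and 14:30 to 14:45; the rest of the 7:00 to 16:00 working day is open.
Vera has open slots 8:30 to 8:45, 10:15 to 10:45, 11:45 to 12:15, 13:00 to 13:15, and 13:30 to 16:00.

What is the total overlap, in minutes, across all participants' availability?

15 minutes

Bob free within 07:00–16:00: 11:00–12:45, 14:00–14:30, 14:45–16:00.
Keiko ∩ Bob: 12:15–12:45, 14:15–14:30.
Keiko ∩ Bob ∩ Vera: 14:15–14:30.
Total common minutes: 15.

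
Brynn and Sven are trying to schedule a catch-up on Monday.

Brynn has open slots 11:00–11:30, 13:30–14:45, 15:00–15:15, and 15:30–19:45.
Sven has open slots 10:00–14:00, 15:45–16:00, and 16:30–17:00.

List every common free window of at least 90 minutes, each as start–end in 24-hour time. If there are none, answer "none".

Brynn ∩ Sven: 11:00–11:30, 13:30–14:00, 15:45–16:00, 16:30–17:00.
Windows ≥ 90 min: (none).

none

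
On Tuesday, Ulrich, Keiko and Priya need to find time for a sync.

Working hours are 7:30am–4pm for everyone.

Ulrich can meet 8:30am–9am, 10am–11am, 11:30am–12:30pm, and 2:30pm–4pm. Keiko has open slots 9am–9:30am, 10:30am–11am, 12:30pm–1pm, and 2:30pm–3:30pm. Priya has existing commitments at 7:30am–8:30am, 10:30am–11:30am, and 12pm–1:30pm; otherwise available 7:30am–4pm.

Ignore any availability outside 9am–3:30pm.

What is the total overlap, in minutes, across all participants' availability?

Priya free within 07:30–16:00: 08:30–10:30, 11:30–12:00, 13:30–16:00.
Ulrich ∩ Keiko: 10:30–11:00, 14:30–15:30.
Ulrich ∩ Keiko ∩ Priya: 14:30–15:30.
Restricted to 09:00–15:30: 14:30–15:30.
Total common minutes: 60.

60 minutes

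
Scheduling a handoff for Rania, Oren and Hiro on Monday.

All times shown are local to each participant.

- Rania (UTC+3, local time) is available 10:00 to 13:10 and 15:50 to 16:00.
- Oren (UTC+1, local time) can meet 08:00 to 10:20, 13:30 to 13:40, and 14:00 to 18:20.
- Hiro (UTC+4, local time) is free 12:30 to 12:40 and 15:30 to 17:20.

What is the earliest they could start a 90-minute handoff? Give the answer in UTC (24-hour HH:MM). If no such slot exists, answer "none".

Rania → UTC: 07:00–10:10, 12:50–13:00.
Oren → UTC: 07:00–09:20, 12:30–12:40, 13:00–17:20.
Hiro → UTC: 08:30–08:40, 11:30–13:20.
Rania ∩ Oren: 07:00–09:20.
Rania ∩ Oren ∩ Hiro: 08:30–08:40.
Windows ≥ 90 min: (none).

none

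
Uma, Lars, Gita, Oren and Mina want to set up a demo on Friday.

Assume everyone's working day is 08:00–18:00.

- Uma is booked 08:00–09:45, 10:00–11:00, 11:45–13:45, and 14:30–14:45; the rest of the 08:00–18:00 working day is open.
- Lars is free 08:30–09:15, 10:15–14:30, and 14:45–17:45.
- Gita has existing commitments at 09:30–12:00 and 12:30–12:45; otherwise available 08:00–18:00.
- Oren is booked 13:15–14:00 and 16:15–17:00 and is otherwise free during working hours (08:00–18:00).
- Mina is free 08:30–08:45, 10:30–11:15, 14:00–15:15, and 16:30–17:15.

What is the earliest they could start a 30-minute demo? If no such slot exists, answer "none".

Uma free within 08:00–18:00: 09:45–10:00, 11:00–11:45, 13:45–14:30, 14:45–18:00.
Gita free within 08:00–18:00: 08:00–09:30, 12:00–12:30, 12:45–18:00.
Oren free within 08:00–18:00: 08:00–13:15, 14:00–16:15, 17:00–18:00.
Uma ∩ Lars: 11:00–11:45, 13:45–14:30, 14:45–17:45.
Uma ∩ Lars ∩ Gita: 13:45–14:30, 14:45–17:45.
Uma ∩ Lars ∩ Gita ∩ Oren: 14:00–14:30, 14:45–16:15, 17:00–17:45.
Uma ∩ Lars ∩ Gita ∩ Oren ∩ Mina: 14:00–14:30, 14:45–15:15, 17:00–17:15.
Windows ≥ 30 min: 14:00–14:30, 14:45–15:15.
Earliest such window starts at 14:00.

14:00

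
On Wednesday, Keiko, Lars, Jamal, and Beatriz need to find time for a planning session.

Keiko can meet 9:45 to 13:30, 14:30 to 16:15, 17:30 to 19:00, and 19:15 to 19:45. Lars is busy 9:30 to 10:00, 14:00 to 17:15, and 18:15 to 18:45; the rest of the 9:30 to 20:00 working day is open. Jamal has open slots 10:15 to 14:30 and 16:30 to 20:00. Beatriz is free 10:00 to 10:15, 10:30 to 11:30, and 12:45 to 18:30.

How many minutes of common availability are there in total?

150 minutes

Lars free within 09:30–20:00: 10:00–14:00, 17:15–18:15, 18:45–20:00.
Keiko ∩ Lars: 10:00–13:30, 17:30–18:15, 18:45–19:00, 19:15–19:45.
Keiko ∩ Lars ∩ Jamal: 10:15–13:30, 17:30–18:15, 18:45–19:00, 19:15–19:45.
Keiko ∩ Lars ∩ Jamal ∩ Beatriz: 10:30–11:30, 12:45–13:30, 17:30–18:15.
Total common minutes: 60 + 45 + 45 = 150.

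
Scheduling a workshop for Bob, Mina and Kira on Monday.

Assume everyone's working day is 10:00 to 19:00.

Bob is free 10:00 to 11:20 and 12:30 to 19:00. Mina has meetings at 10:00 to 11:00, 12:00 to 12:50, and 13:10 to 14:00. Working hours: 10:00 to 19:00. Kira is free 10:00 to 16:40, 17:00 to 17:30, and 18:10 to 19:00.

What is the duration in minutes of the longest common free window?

Mina free within 10:00–19:00: 11:00–12:00, 12:50–13:10, 14:00–19:00.
Bob ∩ Mina: 11:00–11:20, 12:50–13:10, 14:00–19:00.
Bob ∩ Mina ∩ Kira: 11:00–11:20, 12:50–13:10, 14:00–16:40, 17:00–17:30, 18:10–19:00.
Common window lengths: 20, 20, 160, 30, 50 min; longest is 160.

160 minutes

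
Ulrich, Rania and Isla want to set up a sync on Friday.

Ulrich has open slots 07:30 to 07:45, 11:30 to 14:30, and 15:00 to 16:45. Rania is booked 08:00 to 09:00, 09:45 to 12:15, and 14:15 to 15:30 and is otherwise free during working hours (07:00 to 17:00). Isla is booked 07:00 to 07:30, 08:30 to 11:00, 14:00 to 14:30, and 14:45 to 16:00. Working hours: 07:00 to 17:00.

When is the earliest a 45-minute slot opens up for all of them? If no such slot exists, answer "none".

12:15

Rania free within 07:00–17:00: 07:00–08:00, 09:00–09:45, 12:15–14:15, 15:30–17:00.
Isla free within 07:00–17:00: 07:30–08:30, 11:00–14:00, 14:30–14:45, 16:00–17:00.
Ulrich ∩ Rania: 07:30–07:45, 12:15–14:15, 15:30–16:45.
Ulrich ∩ Rania ∩ Isla: 07:30–07:45, 12:15–14:00, 16:00–16:45.
Windows ≥ 45 min: 12:15–14:00, 16:00–16:45.
Earliest such window starts at 12:15.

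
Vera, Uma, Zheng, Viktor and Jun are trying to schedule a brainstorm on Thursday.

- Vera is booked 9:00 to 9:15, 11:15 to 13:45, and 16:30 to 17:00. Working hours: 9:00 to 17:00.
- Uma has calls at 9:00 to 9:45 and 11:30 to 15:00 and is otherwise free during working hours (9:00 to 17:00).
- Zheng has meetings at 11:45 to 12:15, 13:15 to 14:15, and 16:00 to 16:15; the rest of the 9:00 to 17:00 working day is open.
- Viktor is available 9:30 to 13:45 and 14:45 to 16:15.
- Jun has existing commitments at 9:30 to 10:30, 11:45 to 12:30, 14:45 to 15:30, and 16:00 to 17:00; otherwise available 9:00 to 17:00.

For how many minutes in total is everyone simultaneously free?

75 minutes

Vera free within 09:00–17:00: 09:15–11:15, 13:45–16:30.
Uma free within 09:00–17:00: 09:45–11:30, 15:00–17:00.
Zheng free within 09:00–17:00: 09:00–11:45, 12:15–13:15, 14:15–16:00, 16:15–17:00.
Jun free within 09:00–17:00: 09:00–09:30, 10:30–11:45, 12:30–14:45, 15:30–16:00.
Vera ∩ Uma: 09:45–11:15, 15:00–16:30.
Vera ∩ Uma ∩ Zheng: 09:45–11:15, 15:00–16:00, 16:15–16:30.
Vera ∩ Uma ∩ Zheng ∩ Viktor: 09:45–11:15, 15:00–16:00.
Vera ∩ Uma ∩ Zheng ∩ Viktor ∩ Jun: 10:30–11:15, 15:30–16:00.
Total common minutes: 45 + 30 = 75.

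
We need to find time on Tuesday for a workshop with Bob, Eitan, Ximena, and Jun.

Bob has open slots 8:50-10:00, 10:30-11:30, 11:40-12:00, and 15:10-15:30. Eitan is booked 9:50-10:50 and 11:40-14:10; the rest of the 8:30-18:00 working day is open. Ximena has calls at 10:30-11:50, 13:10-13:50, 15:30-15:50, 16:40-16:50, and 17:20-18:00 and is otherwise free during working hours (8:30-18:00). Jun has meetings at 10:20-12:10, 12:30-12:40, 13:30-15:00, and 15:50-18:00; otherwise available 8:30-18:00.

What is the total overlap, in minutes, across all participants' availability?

Eitan free within 08:30–18:00: 08:30–09:50, 10:50–11:40, 14:10–18:00.
Ximena free within 08:30–18:00: 08:30–10:30, 11:50–13:10, 13:50–15:30, 15:50–16:40, 16:50–17:20.
Jun free within 08:30–18:00: 08:30–10:20, 12:10–12:30, 12:40–13:30, 15:00–15:50.
Bob ∩ Eitan: 08:50–09:50, 10:50–11:30, 15:10–15:30.
Bob ∩ Eitan ∩ Ximena: 08:50–09:50, 15:10–15:30.
Bob ∩ Eitan ∩ Ximena ∩ Jun: 08:50–09:50, 15:10–15:30.
Total common minutes: 60 + 20 = 80.

80 minutes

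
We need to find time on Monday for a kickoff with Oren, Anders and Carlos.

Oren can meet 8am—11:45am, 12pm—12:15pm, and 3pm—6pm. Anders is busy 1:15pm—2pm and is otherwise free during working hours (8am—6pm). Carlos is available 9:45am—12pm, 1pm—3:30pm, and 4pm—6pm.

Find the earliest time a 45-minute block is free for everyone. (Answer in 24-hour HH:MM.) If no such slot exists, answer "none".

09:45

Anders free within 08:00–18:00: 08:00–13:15, 14:00–18:00.
Oren ∩ Anders: 08:00–11:45, 12:00–12:15, 15:00–18:00.
Oren ∩ Anders ∩ Carlos: 09:45–11:45, 15:00–15:30, 16:00–18:00.
Windows ≥ 45 min: 09:45–11:45, 16:00–18:00.
Earliest such window starts at 09:45.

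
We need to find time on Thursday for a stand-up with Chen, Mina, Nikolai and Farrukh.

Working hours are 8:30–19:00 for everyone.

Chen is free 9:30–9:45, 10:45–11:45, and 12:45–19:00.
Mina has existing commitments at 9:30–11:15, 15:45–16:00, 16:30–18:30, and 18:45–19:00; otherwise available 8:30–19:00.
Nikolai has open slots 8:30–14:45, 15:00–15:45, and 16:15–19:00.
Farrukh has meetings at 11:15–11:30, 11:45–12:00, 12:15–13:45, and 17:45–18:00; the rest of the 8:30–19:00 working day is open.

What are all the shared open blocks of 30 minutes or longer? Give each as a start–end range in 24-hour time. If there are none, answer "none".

Mina free within 08:30–19:00: 08:30–09:30, 11:15–15:45, 16:00–16:30, 18:30–18:45.
Farrukh free within 08:30–19:00: 08:30–11:15, 11:30–11:45, 12:00–12:15, 13:45–17:45, 18:00–19:00.
Chen ∩ Mina: 11:15–11:45, 12:45–15:45, 16:00–16:30, 18:30–18:45.
Chen ∩ Mina ∩ Nikolai: 11:15–11:45, 12:45–14:45, 15:00–15:45, 16:15–16:30, 18:30–18:45.
Chen ∩ Mina ∩ Nikolai ∩ Farrukh: 11:30–11:45, 13:45–14:45, 15:00–15:45, 16:15–16:30, 18:30–18:45.
Windows ≥ 30 min: 13:45–14:45, 15:00–15:45.

13:45–14:45, 15:00–15:45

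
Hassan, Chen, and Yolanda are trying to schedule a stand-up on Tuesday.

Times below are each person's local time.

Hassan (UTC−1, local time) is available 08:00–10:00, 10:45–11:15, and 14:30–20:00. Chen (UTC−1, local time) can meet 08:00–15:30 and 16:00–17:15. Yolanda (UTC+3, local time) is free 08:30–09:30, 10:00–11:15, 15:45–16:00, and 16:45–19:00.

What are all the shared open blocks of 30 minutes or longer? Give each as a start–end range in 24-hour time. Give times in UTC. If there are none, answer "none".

15:30–16:00

Hassan → UTC: 09:00–11:00, 11:45–12:15, 15:30–21:00.
Chen → UTC: 09:00–16:30, 17:00–18:15.
Yolanda → UTC: 05:30–06:30, 07:00–08:15, 12:45–13:00, 13:45–16:00.
Hassan ∩ Chen: 09:00–11:00, 11:45–12:15, 15:30–16:30, 17:00–18:15.
Hassan ∩ Chen ∩ Yolanda: 15:30–16:00.
Windows ≥ 30 min: 15:30–16:00.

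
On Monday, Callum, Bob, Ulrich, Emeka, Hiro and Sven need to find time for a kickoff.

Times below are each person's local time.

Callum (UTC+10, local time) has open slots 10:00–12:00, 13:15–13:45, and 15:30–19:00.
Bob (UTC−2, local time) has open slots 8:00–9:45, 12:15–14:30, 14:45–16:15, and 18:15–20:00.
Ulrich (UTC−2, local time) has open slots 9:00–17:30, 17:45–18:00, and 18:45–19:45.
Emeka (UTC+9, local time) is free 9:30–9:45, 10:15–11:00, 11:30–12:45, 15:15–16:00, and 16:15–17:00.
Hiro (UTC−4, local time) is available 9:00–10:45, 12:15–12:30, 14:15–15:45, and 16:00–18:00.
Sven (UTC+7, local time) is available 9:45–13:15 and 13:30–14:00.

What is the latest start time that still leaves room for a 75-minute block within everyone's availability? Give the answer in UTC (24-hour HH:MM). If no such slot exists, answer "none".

Callum → UTC: 00:00–02:00, 03:15–03:45, 05:30–09:00.
Bob → UTC: 10:00–11:45, 14:15–16:30, 16:45–18:15, 20:15–22:00.
Ulrich → UTC: 11:00–19:30, 19:45–20:00, 20:45–21:45.
Emeka → UTC: 00:30–00:45, 01:15–02:00, 02:30–03:45, 06:15–07:00, 07:15–08:00.
Hiro → UTC: 13:00–14:45, 16:15–16:30, 18:15–19:45, 20:00–22:00.
Sven → UTC: 02:45–06:15, 06:30–07:00.
Callum ∩ Bob: (none).
Callum ∩ Bob ∩ Ulrich: (none).
Callum ∩ Bob ∩ Ulrich ∩ Emeka: (none).
Callum ∩ Bob ∩ Ulrich ∩ Emeka ∩ Hiro: (none).
Callum ∩ Bob ∩ Ulrich ∩ Emeka ∩ Hiro ∩ Sven: (none).
Windows ≥ 75 min: (none).

none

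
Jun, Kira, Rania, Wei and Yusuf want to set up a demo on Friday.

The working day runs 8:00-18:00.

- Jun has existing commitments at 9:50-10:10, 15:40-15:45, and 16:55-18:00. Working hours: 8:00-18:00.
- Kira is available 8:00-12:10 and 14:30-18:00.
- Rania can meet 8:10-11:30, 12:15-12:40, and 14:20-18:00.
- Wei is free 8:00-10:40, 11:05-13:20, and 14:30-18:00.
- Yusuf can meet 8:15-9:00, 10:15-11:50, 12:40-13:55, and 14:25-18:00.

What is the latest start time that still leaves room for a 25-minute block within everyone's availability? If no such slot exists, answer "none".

16:30

Jun free within 08:00–18:00: 08:00–09:50, 10:10–15:40, 15:45–16:55.
Jun ∩ Kira: 08:00–09:50, 10:10–12:10, 14:30–15:40, 15:45–16:55.
Jun ∩ Kira ∩ Rania: 08:10–09:50, 10:10–11:30, 14:30–15:40, 15:45–16:55.
Jun ∩ Kira ∩ Rania ∩ Wei: 08:10–09:50, 10:10–10:40, 11:05–11:30, 14:30–15:40, 15:45–16:55.
Jun ∩ Kira ∩ Rania ∩ Wei ∩ Yusuf: 08:15–09:00, 10:15–10:40, 11:05–11:30, 14:30–15:40, 15:45–16:55.
Windows ≥ 25 min: 08:15–09:00, 10:15–10:40, 11:05–11:30, 14:30–15:40, 15:45–16:55.
Latest start in the last window 15:45–16:55 is 16:55 − 25 min = 16:30.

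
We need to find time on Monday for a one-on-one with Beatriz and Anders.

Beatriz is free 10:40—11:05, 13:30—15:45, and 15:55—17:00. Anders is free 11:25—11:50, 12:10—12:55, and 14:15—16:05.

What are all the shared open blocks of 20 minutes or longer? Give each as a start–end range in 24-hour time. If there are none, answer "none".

Beatriz ∩ Anders: 14:15–15:45, 15:55–16:05.
Windows ≥ 20 min: 14:15–15:45.

14:15–15:45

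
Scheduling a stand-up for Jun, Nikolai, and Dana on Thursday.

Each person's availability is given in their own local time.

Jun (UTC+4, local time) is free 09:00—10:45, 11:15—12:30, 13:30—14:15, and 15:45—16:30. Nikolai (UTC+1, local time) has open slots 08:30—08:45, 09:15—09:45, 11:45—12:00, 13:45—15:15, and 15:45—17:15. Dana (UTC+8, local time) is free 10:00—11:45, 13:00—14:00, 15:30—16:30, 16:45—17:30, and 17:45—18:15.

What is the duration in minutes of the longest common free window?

15 minutes

Jun → UTC: 05:00–06:45, 07:15–08:30, 09:30–10:15, 11:45–12:30.
Nikolai → UTC: 07:30–07:45, 08:15–08:45, 10:45–11:00, 12:45–14:15, 14:45–16:15.
Dana → UTC: 02:00–03:45, 05:00–06:00, 07:30–08:30, 08:45–09:30, 09:45–10:15.
Jun ∩ Nikolai: 07:30–07:45, 08:15–08:30.
Jun ∩ Nikolai ∩ Dana: 07:30–07:45, 08:15–08:30.
Common window lengths: 15, 15 min; longest is 15.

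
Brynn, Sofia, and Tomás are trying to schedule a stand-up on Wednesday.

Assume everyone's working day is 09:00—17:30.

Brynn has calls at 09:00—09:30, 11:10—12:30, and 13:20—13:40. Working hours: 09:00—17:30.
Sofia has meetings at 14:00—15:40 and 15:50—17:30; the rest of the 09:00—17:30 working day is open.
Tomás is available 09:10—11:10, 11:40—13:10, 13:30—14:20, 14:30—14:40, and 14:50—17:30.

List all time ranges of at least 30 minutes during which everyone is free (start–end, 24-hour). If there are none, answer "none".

09:30–11:10, 12:30–13:10

Brynn free within 09:00–17:30: 09:30–11:10, 12:30–13:20, 13:40–17:30.
Sofia free within 09:00–17:30: 09:00–14:00, 15:40–15:50.
Brynn ∩ Sofia: 09:30–11:10, 12:30–13:20, 13:40–14:00, 15:40–15:50.
Brynn ∩ Sofia ∩ Tomás: 09:30–11:10, 12:30–13:10, 13:40–14:00, 15:40–15:50.
Windows ≥ 30 min: 09:30–11:10, 12:30–13:10.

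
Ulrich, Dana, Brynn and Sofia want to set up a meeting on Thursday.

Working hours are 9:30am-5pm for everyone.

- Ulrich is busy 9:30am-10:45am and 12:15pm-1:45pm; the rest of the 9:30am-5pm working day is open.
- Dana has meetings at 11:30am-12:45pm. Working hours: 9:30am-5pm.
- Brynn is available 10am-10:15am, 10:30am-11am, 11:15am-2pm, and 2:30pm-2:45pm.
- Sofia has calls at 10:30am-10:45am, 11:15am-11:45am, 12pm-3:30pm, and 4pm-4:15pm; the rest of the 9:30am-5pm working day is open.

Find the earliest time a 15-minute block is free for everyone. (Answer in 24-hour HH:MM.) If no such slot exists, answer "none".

Ulrich free within 09:30–17:00: 10:45–12:15, 13:45–17:00.
Dana free within 09:30–17:00: 09:30–11:30, 12:45–17:00.
Sofia free within 09:30–17:00: 09:30–10:30, 10:45–11:15, 11:45–12:00, 15:30–16:00, 16:15–17:00.
Ulrich ∩ Dana: 10:45–11:30, 13:45–17:00.
Ulrich ∩ Dana ∩ Brynn: 10:45–11:00, 11:15–11:30, 13:45–14:00, 14:30–14:45.
Ulrich ∩ Dana ∩ Brynn ∩ Sofia: 10:45–11:00.
Windows ≥ 15 min: 10:45–11:00.
Earliest such window starts at 10:45.

10:45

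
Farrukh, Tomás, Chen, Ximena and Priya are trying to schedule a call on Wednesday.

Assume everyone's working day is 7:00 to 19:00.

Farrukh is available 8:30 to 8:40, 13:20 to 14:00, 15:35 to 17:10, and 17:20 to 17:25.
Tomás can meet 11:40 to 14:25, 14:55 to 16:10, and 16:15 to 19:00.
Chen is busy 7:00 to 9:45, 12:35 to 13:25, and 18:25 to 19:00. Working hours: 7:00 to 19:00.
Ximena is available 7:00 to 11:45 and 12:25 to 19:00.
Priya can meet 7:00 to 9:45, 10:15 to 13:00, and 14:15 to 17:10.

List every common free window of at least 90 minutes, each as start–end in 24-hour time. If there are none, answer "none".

none

Chen free within 07:00–19:00: 09:45–12:35, 13:25–18:25.
Farrukh ∩ Tomás: 13:20–14:00, 15:35–16:10, 16:15–17:10, 17:20–17:25.
Farrukh ∩ Tomás ∩ Chen: 13:25–14:00, 15:35–16:10, 16:15–17:10, 17:20–17:25.
Farrukh ∩ Tomás ∩ Chen ∩ Ximena: 13:25–14:00, 15:35–16:10, 16:15–17:10, 17:20–17:25.
Farrukh ∩ Tomás ∩ Chen ∩ Ximena ∩ Priya: 15:35–16:10, 16:15–17:10.
Windows ≥ 90 min: (none).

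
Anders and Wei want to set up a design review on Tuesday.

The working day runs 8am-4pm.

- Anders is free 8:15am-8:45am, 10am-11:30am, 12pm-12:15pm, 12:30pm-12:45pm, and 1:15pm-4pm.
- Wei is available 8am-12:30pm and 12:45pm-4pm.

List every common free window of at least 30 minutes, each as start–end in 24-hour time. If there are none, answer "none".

Anders ∩ Wei: 08:15–08:45, 10:00–11:30, 12:00–12:15, 13:15–16:00.
Windows ≥ 30 min: 08:15–08:45, 10:00–11:30, 13:15–16:00.

08:15–08:45, 10:00–11:30, 13:15–16:00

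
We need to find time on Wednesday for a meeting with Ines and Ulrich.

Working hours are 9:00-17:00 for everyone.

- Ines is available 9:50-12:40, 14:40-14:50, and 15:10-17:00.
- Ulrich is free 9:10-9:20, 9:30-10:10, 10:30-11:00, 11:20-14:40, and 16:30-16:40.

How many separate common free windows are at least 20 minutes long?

Ines ∩ Ulrich: 09:50–10:10, 10:30–11:00, 11:20–12:40, 16:30–16:40.
Windows ≥ 20 min: 09:50–10:10, 10:30–11:00, 11:20–12:40.
That's 3 windows.

3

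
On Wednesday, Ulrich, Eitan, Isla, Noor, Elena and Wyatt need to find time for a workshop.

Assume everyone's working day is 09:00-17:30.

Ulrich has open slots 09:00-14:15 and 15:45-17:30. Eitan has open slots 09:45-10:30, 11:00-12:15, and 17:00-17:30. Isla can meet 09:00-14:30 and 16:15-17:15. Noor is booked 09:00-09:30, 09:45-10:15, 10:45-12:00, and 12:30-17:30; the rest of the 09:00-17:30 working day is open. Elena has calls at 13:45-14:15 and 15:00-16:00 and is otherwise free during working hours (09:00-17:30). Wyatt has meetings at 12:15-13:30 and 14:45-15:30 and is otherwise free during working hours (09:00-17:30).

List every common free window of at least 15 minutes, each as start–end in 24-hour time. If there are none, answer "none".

10:15–10:30, 12:00–12:15

Noor free within 09:00–17:30: 09:30–09:45, 10:15–10:45, 12:00–12:30.
Elena free within 09:00–17:30: 09:00–13:45, 14:15–15:00, 16:00–17:30.
Wyatt free within 09:00–17:30: 09:00–12:15, 13:30–14:45, 15:30–17:30.
Ulrich ∩ Eitan: 09:45–10:30, 11:00–12:15, 17:00–17:30.
Ulrich ∩ Eitan ∩ Isla: 09:45–10:30, 11:00–12:15, 17:00–17:15.
Ulrich ∩ Eitan ∩ Isla ∩ Noor: 10:15–10:30, 12:00–12:15.
Ulrich ∩ Eitan ∩ Isla ∩ Noor ∩ Elena: 10:15–10:30, 12:00–12:15.
Ulrich ∩ Eitan ∩ Isla ∩ Noor ∩ Elena ∩ Wyatt: 10:15–10:30, 12:00–12:15.
Windows ≥ 15 min: 10:15–10:30, 12:00–12:15.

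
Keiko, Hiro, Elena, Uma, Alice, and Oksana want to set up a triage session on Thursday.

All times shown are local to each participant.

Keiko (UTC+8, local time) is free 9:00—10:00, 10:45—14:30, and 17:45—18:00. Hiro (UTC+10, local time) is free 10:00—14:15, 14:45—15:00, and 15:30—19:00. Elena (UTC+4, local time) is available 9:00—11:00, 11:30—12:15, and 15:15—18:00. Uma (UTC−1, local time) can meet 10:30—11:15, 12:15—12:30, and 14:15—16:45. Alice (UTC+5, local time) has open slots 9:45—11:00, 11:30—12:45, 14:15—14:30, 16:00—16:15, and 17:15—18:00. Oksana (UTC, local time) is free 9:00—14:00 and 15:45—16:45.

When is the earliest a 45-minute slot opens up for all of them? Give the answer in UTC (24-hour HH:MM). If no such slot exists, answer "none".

Keiko → UTC: 01:00–02:00, 02:45–06:30, 09:45–10:00.
Hiro → UTC: 00:00–04:15, 04:45–05:00, 05:30–09:00.
Elena → UTC: 05:00–07:00, 07:30–08:15, 11:15–14:00.
Uma → UTC: 11:30–12:15, 13:15–13:30, 15:15–17:45.
Alice → UTC: 04:45–06:00, 06:30–07:45, 09:15–09:30, 11:00–11:15, 12:15–13:00.
Oksana → UTC: 09:00–14:00, 15:45–16:45.
Keiko ∩ Hiro: 01:00–02:00, 02:45–04:15, 04:45–05:00, 05:30–06:30.
Keiko ∩ Hiro ∩ Elena: 05:30–06:30.
Keiko ∩ Hiro ∩ Elena ∩ Uma: (none).
Keiko ∩ Hiro ∩ Elena ∩ Uma ∩ Alice: (none).
Keiko ∩ Hiro ∩ Elena ∩ Uma ∩ Alice ∩ Oksana: (none).
Windows ≥ 45 min: (none).

none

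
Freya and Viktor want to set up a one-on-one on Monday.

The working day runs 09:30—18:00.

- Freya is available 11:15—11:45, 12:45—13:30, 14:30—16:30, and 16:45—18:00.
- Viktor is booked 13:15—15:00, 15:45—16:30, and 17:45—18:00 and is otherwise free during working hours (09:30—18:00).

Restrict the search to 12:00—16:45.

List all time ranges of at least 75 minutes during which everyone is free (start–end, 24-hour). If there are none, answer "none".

none

Viktor free within 09:30–18:00: 09:30–13:15, 15:00–15:45, 16:30–17:45.
Freya ∩ Viktor: 11:15–11:45, 12:45–13:15, 15:00–15:45, 16:45–17:45.
Restricted to 12:00–16:45: 12:45–13:15, 15:00–15:45.
Windows ≥ 75 min: (none).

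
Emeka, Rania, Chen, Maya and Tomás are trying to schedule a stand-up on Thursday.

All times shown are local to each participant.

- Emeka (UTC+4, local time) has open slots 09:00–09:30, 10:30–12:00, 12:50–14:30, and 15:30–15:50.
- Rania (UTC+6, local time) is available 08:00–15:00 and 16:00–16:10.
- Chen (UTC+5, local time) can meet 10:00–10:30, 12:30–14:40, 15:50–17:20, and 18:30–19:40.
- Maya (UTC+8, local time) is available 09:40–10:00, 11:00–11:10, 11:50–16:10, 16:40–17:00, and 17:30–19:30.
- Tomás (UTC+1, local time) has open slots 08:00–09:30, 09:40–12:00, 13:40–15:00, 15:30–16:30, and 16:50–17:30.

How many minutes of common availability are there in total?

40 minutes

Emeka → UTC: 05:00–05:30, 06:30–08:00, 08:50–10:30, 11:30–11:50.
Rania → UTC: 02:00–09:00, 10:00–10:10.
Chen → UTC: 05:00–05:30, 07:30–09:40, 10:50–12:20, 13:30–14:40.
Maya → UTC: 01:40–02:00, 03:00–03:10, 03:50–08:10, 08:40–09:00, 09:30–11:30.
Tomás → UTC: 07:00–08:30, 08:40–11:00, 12:40–14:00, 14:30–15:30, 15:50–16:30.
Emeka ∩ Rania: 05:00–05:30, 06:30–08:00, 08:50–09:00, 10:00–10:10.
Emeka ∩ Rania ∩ Chen: 05:00–05:30, 07:30–08:00, 08:50–09:00.
Emeka ∩ Rania ∩ Chen ∩ Maya: 05:00–05:30, 07:30–08:00, 08:50–09:00.
Emeka ∩ Rania ∩ Chen ∩ Maya ∩ Tomás: 07:30–08:00, 08:50–09:00.
Total common minutes: 30 + 10 = 40.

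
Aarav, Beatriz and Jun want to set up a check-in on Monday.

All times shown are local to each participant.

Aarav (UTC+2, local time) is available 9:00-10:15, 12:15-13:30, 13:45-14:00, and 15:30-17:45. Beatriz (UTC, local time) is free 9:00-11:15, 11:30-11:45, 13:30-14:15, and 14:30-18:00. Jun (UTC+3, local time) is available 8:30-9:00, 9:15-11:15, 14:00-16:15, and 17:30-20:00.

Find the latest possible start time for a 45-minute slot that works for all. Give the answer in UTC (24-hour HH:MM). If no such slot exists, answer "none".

Aarav → UTC: 07:00–08:15, 10:15–11:30, 11:45–12:00, 13:30–15:45.
Beatriz → UTC: 09:00–11:15, 11:30–11:45, 13:30–14:15, 14:30–18:00.
Jun → UTC: 05:30–06:00, 06:15–08:15, 11:00–13:15, 14:30–17:00.
Aarav ∩ Beatriz: 10:15–11:15, 13:30–14:15, 14:30–15:45.
Aarav ∩ Beatriz ∩ Jun: 11:00–11:15, 14:30–15:45.
Windows ≥ 45 min: 14:30–15:45.
Latest start in the last window 14:30–15:45 is 15:45 − 45 min = 15:00.

15:00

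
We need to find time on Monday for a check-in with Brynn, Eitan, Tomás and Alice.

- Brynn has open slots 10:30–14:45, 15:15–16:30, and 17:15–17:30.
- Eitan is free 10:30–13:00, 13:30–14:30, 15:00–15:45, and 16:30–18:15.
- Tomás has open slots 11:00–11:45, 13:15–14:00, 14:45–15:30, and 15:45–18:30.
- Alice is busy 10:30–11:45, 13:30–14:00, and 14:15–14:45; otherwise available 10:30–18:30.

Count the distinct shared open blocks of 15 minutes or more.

2

Alice free within 10:30–18:30: 11:45–13:30, 14:00–14:15, 14:45–18:30.
Brynn ∩ Eitan: 10:30–13:00, 13:30–14:30, 15:15–15:45, 17:15–17:30.
Brynn ∩ Eitan ∩ Tomás: 11:00–11:45, 13:30–14:00, 15:15–15:30, 17:15–17:30.
Brynn ∩ Eitan ∩ Tomás ∩ Alice: 15:15–15:30, 17:15–17:30.
Windows ≥ 15 min: 15:15–15:30, 17:15–17:30.
That's 2 windows.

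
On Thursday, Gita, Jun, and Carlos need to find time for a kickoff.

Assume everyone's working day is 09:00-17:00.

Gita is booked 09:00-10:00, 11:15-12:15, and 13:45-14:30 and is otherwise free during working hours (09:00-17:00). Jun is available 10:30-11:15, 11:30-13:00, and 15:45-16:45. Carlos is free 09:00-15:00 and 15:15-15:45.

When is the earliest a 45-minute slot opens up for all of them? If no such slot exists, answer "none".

Gita free within 09:00–17:00: 10:00–11:15, 12:15–13:45, 14:30–17:00.
Gita ∩ Jun: 10:30–11:15, 12:15–13:00, 15:45–16:45.
Gita ∩ Jun ∩ Carlos: 10:30–11:15, 12:15–13:00.
Windows ≥ 45 min: 10:30–11:15, 12:15–13:00.
Earliest such window starts at 10:30.

10:30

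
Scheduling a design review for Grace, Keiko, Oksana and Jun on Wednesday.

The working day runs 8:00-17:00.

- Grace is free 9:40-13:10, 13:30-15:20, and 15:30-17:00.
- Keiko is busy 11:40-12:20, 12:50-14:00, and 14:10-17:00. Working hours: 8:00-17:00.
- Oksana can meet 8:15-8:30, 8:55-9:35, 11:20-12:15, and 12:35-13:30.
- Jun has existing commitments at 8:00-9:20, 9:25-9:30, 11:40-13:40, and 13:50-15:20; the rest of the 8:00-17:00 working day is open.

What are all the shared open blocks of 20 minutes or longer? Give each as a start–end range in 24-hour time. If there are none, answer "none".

11:20–11:40

Keiko free within 08:00–17:00: 08:00–11:40, 12:20–12:50, 14:00–14:10.
Jun free within 08:00–17:00: 09:20–09:25, 09:30–11:40, 13:40–13:50, 15:20–17:00.
Grace ∩ Keiko: 09:40–11:40, 12:20–12:50, 14:00–14:10.
Grace ∩ Keiko ∩ Oksana: 11:20–11:40, 12:35–12:50.
Grace ∩ Keiko ∩ Oksana ∩ Jun: 11:20–11:40.
Windows ≥ 20 min: 11:20–11:40.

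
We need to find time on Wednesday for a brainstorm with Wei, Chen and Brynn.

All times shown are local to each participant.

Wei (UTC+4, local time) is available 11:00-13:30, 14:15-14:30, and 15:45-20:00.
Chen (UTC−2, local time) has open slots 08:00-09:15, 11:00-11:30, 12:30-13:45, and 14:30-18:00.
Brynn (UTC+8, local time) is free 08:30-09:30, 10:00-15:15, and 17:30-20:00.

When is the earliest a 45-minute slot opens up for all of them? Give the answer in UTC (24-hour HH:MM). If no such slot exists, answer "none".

none

Wei → UTC: 07:00–09:30, 10:15–10:30, 11:45–16:00.
Chen → UTC: 10:00–11:15, 13:00–13:30, 14:30–15:45, 16:30–20:00.
Brynn → UTC: 00:30–01:30, 02:00–07:15, 09:30–12:00.
Wei ∩ Chen: 10:15–10:30, 13:00–13:30, 14:30–15:45.
Wei ∩ Chen ∩ Brynn: 10:15–10:30.
Windows ≥ 45 min: (none).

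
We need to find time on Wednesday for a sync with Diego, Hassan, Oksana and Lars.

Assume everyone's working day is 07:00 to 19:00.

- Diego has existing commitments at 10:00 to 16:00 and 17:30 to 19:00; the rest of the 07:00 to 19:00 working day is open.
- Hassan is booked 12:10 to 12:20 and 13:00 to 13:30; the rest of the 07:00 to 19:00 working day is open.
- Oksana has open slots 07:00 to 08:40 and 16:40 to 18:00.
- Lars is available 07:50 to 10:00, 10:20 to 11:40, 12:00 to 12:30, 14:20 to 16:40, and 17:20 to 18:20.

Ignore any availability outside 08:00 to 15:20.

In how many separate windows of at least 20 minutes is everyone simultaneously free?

1

Diego free within 07:00–19:00: 07:00–10:00, 16:00–17:30.
Hassan free within 07:00–19:00: 07:00–12:10, 12:20–13:00, 13:30–19:00.
Diego ∩ Hassan: 07:00–10:00, 16:00–17:30.
Diego ∩ Hassan ∩ Oksana: 07:00–08:40, 16:40–17:30.
Diego ∩ Hassan ∩ Oksana ∩ Lars: 07:50–08:40, 17:20–17:30.
Restricted to 08:00–15:20: 08:00–08:40.
Windows ≥ 20 min: 08:00–08:40.
That's 1 window.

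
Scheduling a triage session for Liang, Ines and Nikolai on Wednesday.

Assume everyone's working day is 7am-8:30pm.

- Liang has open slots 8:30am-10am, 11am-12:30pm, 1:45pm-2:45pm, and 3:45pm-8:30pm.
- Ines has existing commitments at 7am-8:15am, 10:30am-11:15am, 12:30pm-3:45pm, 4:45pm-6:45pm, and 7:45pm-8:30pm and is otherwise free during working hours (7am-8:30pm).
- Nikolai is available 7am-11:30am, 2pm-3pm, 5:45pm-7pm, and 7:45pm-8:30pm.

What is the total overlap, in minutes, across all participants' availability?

Ines free within 07:00–20:30: 08:15–10:30, 11:15–12:30, 15:45–16:45, 18:45–19:45.
Liang ∩ Ines: 08:30–10:00, 11:15–12:30, 15:45–16:45, 18:45–19:45.
Liang ∩ Ines ∩ Nikolai: 08:30–10:00, 11:15–11:30, 18:45–19:00.
Total common minutes: 90 + 15 + 15 = 120.

120 minutes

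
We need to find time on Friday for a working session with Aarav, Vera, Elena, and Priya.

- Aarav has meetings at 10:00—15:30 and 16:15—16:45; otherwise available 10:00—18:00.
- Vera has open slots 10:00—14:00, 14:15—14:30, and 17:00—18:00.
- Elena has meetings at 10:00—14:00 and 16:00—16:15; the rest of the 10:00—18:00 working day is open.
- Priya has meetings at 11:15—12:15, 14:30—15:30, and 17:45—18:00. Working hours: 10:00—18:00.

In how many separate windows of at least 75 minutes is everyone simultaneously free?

Aarav free within 10:00–18:00: 15:30–16:15, 16:45–18:00.
Elena free within 10:00–18:00: 14:00–16:00, 16:15–18:00.
Priya free within 10:00–18:00: 10:00–11:15, 12:15–14:30, 15:30–17:45.
Aarav ∩ Vera: 17:00–18:00.
Aarav ∩ Vera ∩ Elena: 17:00–18:00.
Aarav ∩ Vera ∩ Elena ∩ Priya: 17:00–17:45.
Windows ≥ 75 min: (none).
That's 0 windows.

0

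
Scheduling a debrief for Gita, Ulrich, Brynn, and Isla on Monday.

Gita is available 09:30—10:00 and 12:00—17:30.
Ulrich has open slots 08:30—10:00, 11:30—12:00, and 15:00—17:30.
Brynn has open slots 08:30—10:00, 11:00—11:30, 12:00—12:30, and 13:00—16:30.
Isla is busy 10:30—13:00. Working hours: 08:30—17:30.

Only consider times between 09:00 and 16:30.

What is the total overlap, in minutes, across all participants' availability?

120 minutes

Isla free within 08:30–17:30: 08:30–10:30, 13:00–17:30.
Gita ∩ Ulrich: 09:30–10:00, 15:00–17:30.
Gita ∩ Ulrich ∩ Brynn: 09:30–10:00, 15:00–16:30.
Gita ∩ Ulrich ∩ Brynn ∩ Isla: 09:30–10:00, 15:00–16:30.
Restricted to 09:00–16:30: 09:30–10:00, 15:00–16:30.
Total common minutes: 30 + 90 = 120.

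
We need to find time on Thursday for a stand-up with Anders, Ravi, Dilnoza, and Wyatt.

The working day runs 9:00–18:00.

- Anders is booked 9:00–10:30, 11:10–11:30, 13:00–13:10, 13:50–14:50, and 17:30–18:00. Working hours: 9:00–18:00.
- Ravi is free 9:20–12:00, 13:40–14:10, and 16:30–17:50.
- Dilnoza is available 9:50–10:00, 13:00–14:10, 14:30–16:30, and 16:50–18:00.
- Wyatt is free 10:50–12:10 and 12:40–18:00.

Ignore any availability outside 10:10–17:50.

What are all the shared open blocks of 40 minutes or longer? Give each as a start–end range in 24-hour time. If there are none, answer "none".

Anders free within 09:00–18:00: 10:30–11:10, 11:30–13:00, 13:10–13:50, 14:50–17:30.
Anders ∩ Ravi: 10:30–11:10, 11:30–12:00, 13:40–13:50, 16:30–17:30.
Anders ∩ Ravi ∩ Dilnoza: 13:40–13:50, 16:50–17:30.
Anders ∩ Ravi ∩ Dilnoza ∩ Wyatt: 13:40–13:50, 16:50–17:30.
Restricted to 10:10–17:50: 13:40–13:50, 16:50–17:30.
Windows ≥ 40 min: 16:50–17:30.

16:50–17:30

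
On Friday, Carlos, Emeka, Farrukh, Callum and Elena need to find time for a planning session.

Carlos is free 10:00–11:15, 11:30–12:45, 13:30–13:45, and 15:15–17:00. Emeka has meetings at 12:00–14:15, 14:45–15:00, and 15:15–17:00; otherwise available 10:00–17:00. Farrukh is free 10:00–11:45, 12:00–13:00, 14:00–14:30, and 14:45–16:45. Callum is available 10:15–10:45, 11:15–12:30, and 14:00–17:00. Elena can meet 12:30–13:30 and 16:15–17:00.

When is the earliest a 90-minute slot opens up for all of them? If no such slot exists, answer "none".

Emeka free within 10:00–17:00: 10:00–12:00, 14:15–14:45, 15:00–15:15.
Carlos ∩ Emeka: 10:00–11:15, 11:30–12:00.
Carlos ∩ Emeka ∩ Farrukh: 10:00–11:15, 11:30–11:45.
Carlos ∩ Emeka ∩ Farrukh ∩ Callum: 10:15–10:45, 11:30–11:45.
Carlos ∩ Emeka ∩ Farrukh ∩ Callum ∩ Elena: (none).
Windows ≥ 90 min: (none).

none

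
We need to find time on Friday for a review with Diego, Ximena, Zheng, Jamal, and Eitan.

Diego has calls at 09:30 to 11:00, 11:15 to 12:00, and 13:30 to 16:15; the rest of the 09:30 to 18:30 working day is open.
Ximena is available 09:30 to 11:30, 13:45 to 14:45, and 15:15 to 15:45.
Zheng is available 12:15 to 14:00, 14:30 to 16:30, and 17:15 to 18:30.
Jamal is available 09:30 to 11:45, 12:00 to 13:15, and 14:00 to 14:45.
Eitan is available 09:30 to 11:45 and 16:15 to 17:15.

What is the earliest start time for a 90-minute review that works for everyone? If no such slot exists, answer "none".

none

Diego free within 09:30–18:30: 11:00–11:15, 12:00–13:30, 16:15–18:30.
Diego ∩ Ximena: 11:00–11:15.
Diego ∩ Ximena ∩ Zheng: (none).
Diego ∩ Ximena ∩ Zheng ∩ Jamal: (none).
Diego ∩ Ximena ∩ Zheng ∩ Jamal ∩ Eitan: (none).
Windows ≥ 90 min: (none).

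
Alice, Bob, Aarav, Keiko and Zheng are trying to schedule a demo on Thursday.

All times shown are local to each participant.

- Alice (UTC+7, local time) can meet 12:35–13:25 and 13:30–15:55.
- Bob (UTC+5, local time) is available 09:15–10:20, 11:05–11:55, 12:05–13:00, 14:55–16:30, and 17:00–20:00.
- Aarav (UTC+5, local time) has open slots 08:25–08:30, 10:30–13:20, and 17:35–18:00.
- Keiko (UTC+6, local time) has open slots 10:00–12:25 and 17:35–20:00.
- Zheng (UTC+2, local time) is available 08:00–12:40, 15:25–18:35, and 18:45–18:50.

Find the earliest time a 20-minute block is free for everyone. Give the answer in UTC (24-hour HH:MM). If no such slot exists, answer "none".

06:05

Alice → UTC: 05:35–06:25, 06:30–08:55.
Bob → UTC: 04:15–05:20, 06:05–06:55, 07:05–08:00, 09:55–11:30, 12:00–15:00.
Aarav → UTC: 03:25–03:30, 05:30–08:20, 12:35–13:00.
Keiko → UTC: 04:00–06:25, 11:35–14:00.
Zheng → UTC: 06:00–10:40, 13:25–16:35, 16:45–16:50.
Alice ∩ Bob: 06:05–06:25, 06:30–06:55, 07:05–08:00.
Alice ∩ Bob ∩ Aarav: 06:05–06:25, 06:30–06:55, 07:05–08:00.
Alice ∩ Bob ∩ Aarav ∩ Keiko: 06:05–06:25.
Alice ∩ Bob ∩ Aarav ∩ Keiko ∩ Zheng: 06:05–06:25.
Windows ≥ 20 min: 06:05–06:25.
Earliest such window starts at 06:05.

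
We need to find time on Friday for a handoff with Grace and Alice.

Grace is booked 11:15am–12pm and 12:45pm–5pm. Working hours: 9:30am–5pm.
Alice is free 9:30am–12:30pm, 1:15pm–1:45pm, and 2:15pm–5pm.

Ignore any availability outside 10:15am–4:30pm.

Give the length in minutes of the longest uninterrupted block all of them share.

60 minutes

Grace free within 09:30–17:00: 09:30–11:15, 12:00–12:45.
Grace ∩ Alice: 09:30–11:15, 12:00–12:30.
Restricted to 10:15–16:30: 10:15–11:15, 12:00–12:30.
Common window lengths: 60, 30 min; longest is 60.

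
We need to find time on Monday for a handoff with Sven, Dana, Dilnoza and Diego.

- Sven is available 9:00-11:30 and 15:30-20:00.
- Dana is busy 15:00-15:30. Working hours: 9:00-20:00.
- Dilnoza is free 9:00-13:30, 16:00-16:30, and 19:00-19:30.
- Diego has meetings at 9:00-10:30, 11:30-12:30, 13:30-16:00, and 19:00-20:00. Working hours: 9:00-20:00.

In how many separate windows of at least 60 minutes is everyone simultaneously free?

1

Dana free within 09:00–20:00: 09:00–15:00, 15:30–20:00.
Diego free within 09:00–20:00: 10:30–11:30, 12:30–13:30, 16:00–19:00.
Sven ∩ Dana: 09:00–11:30, 15:30–20:00.
Sven ∩ Dana ∩ Dilnoza: 09:00–11:30, 16:00–16:30, 19:00–19:30.
Sven ∩ Dana ∩ Dilnoza ∩ Diego: 10:30–11:30, 16:00–16:30.
Windows ≥ 60 min: 10:30–11:30.
That's 1 window.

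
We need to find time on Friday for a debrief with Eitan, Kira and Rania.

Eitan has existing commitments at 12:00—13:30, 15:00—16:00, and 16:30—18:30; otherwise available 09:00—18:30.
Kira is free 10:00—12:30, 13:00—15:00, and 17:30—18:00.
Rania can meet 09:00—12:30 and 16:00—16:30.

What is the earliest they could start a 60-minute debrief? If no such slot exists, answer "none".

Eitan free within 09:00–18:30: 09:00–12:00, 13:30–15:00, 16:00–16:30.
Eitan ∩ Kira: 10:00–12:00, 13:30–15:00.
Eitan ∩ Kira ∩ Rania: 10:00–12:00.
Windows ≥ 60 min: 10:00–12:00.
Earliest such window starts at 10:00.

10:00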